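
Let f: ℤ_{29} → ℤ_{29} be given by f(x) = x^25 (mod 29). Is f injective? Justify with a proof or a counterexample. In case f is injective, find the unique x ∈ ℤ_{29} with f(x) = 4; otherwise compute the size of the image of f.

13

Since 29 is prime, the nonzero elements of ℤ_{29} form a cyclic group of order 28.
As gcd(25, 28) = 1, raising to the 25th power is a bijection on this group: if u^25 ≡ v^25 then (uv^{−1})^25 = 1, and the only element of order dividing gcd(25, 28) = 1 is 1, so u = v.
With f(0) = 0 this makes f injective on all of ℤ_{29}, hence bijective (finite equal-size domain and codomain). In particular f is injective.
Since f is injective, we find the preimage of 4. The inverse of x ↦ x^25 on (ℤ_{29})^× is x ↦ x^9, because 25·9 = 225 = 8·28 + 1 ≡ 1 (mod 28) and x^{28} = 1 for x ≠ 0 (Fermat). So f⁻¹(4) = 4^9 mod 29.
Repeated squaring mod 29: 4^1 ≡ 4, 4^2 ≡ 4² = 16, 4^4 ≡ 16² = 256 ≡ 24, 4^8 ≡ 24² = 576 ≡ 25. Since 9 = 8 + 1, 4^9 ≡ 25·4: 25·4 = 100 ≡ 13. So 4^9 ≡ 13 (mod 29).
Hence f⁻¹(4) = 13.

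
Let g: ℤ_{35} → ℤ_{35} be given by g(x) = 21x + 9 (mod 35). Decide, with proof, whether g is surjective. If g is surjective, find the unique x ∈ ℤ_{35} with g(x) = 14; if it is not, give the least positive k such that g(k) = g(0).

5

Since gcd(21, 35) = 7, we have 21x ≡ 0 (mod 7) for all x, so g(x) ≡ 2 (mod 7).
But 0 ≢ 2 (mod 7), so 0 ∈ ℤ_{35} has no preimage. So g is not surjective.
Since g is not surjective, we find the least positive k with g(k) = g(0): this means 21k ≡ 0 (mod 35), i.e. 35 ∣ 21k. Since gcd(21, 35) = 7, dividing through by 7 this holds exactly when 5 ∣ 3k, and as gcd(3, 5) = 1, exactly when 5 ∣ k.
The smallest positive such k is 5.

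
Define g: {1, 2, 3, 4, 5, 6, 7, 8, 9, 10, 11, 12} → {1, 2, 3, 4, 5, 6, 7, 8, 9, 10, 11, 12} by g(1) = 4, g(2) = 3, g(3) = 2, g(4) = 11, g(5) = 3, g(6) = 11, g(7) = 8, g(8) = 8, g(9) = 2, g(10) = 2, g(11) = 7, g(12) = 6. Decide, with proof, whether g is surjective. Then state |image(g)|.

No element maps to 1, so g is not surjective.
The image of g is {2, 3, 4, 6, 7, 8, 11}, which has 7 elements.

7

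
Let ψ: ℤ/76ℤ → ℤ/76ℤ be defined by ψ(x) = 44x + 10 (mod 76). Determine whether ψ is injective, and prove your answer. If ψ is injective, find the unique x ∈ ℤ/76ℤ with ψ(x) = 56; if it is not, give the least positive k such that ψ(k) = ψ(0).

We have gcd(44, 76) = 4 > 1. Taking x_1 = 0 and x_2 = 19: ψ(0) = 10 and ψ(19) = 44·19 + 10 = 846 ≡ 10 (mod 76).
So ψ(0) = ψ(19) while 0 ≠ 19, hence ψ is not injective.
Since ψ is not injective, we find the least positive k with ψ(k) = ψ(0): this means 44k ≡ 0 (mod 76), i.e. 76 ∣ 44k. Since gcd(44, 76) = 4, dividing through by 4 this holds exactly when 19 ∣ 11k, and as gcd(11, 19) = 1, exactly when 19 ∣ k.
The smallest positive such k is 19.

19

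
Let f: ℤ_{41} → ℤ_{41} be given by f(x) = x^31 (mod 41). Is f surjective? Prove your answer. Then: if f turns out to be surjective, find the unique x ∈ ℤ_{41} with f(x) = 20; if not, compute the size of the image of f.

21

Since 41 is prime, the nonzero elements of ℤ_{41} form a cyclic group of order 40.
As gcd(31, 40) = 1, raising to the 31st power is a bijection on this group: if s^31 ≡ t^31 then (st^{−1})^31 = 1, and the only element of order dividing gcd(31, 40) = 1 is 1, so s = t.
With f(0) = 0 this makes f injective on all of ℤ_{41}, hence bijective (finite equal-size domain and codomain). In particular f is surjective.
Since f is surjective, we find the preimage of 20. The inverse of x ↦ x^31 on (ℤ_{41})^× is x ↦ x^31, because 31·31 = 961 = 24·40 + 1 ≡ 1 (mod 40) and x^{40} = 1 for x ≠ 0 (Fermat). So f⁻¹(20) = 20^31 mod 41.
Repeated squaring mod 41: 20^1 ≡ 20, 20^2 ≡ 20² = 400 ≡ 31, 20^4 ≡ 31² = 961 ≡ 18, 20^8 ≡ 18² = 324 ≡ 37, 20^16 ≡ 37² = 1369 ≡ 16. Since 31 = 16 + 8 + 4 + 2 + 1, 20^31 ≡ 16·37·18·31·20: 16·37 = 592 ≡ 18, then 18·18 = 324 ≡ 37, then 37·31 = 1147 ≡ 40, then 40·20 = 800 ≡ 21. So 20^31 ≡ 21 (mod 41).
Hence f⁻¹(20) = 21.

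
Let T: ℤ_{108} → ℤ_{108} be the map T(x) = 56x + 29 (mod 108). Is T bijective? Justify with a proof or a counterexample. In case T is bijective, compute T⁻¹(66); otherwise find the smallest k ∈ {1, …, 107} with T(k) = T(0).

By definition, T is injective if T(s) = T(t) implies s = t.
We have gcd(56, 108) = 4 > 1. Taking s = 0 and t = 27: T(0) = 29 and T(27) = 56·27 + 29 = 1541 ≡ 29 (mod 108).
So T(0) = T(27) while 0 ≠ 27, so T is not injective, hence not bijective.
Since T is not bijective, we find the least positive k with T(k) = T(0): this means 56k ≡ 0 (mod 108), i.e. 108 ∣ 56k. Since gcd(56, 108) = 4, dividing through by 4 this holds exactly when 27 ∣ 14k, and as gcd(14, 27) = 1, exactly when 27 ∣ k.
The smallest positive such k is 27.

27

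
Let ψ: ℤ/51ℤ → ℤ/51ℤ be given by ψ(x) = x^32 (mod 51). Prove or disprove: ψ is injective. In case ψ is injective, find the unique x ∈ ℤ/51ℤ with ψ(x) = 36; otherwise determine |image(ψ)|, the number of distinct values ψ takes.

ψ(1) = 1^32 = 1.
ψ(2): Repeated squaring mod 51: 2^1 ≡ 2, 2^2 ≡ 2² = 4, 2^4 ≡ 4² = 16, 2^8 ≡ 16² = 256 ≡ 1, 2^16 ≡ 1² = 1, 2^32 ≡ 1² = 1. So 2^32 ≡ 1 (mod 51).
So ψ(1) = ψ(2) = 1 while 1 ≠ 2, therefore ψ is not injective.
Since ψ is not injective, we determine |image(ψ)|. Computing x^32 mod 51 for each x (by repeated squaring, reducing mod 51 at every step), the values ψ(0), ψ(1), …, ψ(50) are: 0, 1, 1, 18, 1, 1, 18, 1, 1, 18, 1, 1, 18, 1, 1, 18, 1, 34, 18, 1, 1, 18, 1, 1, 18, 1, 1, 18, 1, 1, 18, 1, 1, 18, 34, 1, 18, 1, 1, 18, 1, 1, 18, 1, 1, 18, 1, 1, 18, 1, 1.
The distinct values are {0, 1, 18, 34}; there are 4 of them.

4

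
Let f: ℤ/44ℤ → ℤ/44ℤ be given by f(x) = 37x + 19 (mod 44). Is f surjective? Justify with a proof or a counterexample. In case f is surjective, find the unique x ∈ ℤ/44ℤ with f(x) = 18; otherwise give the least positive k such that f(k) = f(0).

19

Recall that surjectivity means every element of the codomain has a preimage under f.
Since gcd(37, 44) = 1, 37 is invertible modulo 44. Euclid's algorithm: 44 = 1·37 + 7, 37 = 5·7 + 2, 7 = 3·2 + 1; back-substituting gives 1 = 25·37 − 21·44, so 37⁻¹ ≡ 25 (mod 44).
Then y ↦ 25(y − 19) is a two-sided inverse to f, so every y ∈ ℤ/44ℤ has a preimage.
Hence f is surjective.
Since f is surjective, we find f⁻¹(18): we need 37x ≡ 18 − 19 ≡ 43 (mod 44). Using 37⁻¹ = 25: x ≡ 25·43 = 1075 = 24·44 + 19, so x = 19.
Check: f(19) = 37·19 + 19 = 722 = 16·44 + 18 ≡ 18 (mod 44).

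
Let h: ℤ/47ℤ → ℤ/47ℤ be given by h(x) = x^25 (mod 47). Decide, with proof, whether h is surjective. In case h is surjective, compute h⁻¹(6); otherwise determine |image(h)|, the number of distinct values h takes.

Since 47 is prime, the nonzero elements of ℤ/47ℤ form a cyclic group of order 46.
As gcd(25, 46) = 1, raising to the 25th power is a bijection on this group: if s^25 ≡ t^25 then (st^{−1})^25 = 1, and the only element of order dividing gcd(25, 46) = 1 is 1, so s = t.
With h(0) = 0 this makes h injective on all of ℤ/47ℤ, hence bijective (finite equal-size domain and codomain). In particular h is surjective.
Since h is surjective, we find the preimage of 6. The inverse of x ↦ x^25 on (ℤ/47ℤ)^× is x ↦ x^35, because 25·35 = 875 = 19·46 + 1 ≡ 1 (mod 46) and x^{46} = 1 for x ≠ 0 (Fermat). So h⁻¹(6) = 6^35 mod 47.
Repeated squaring mod 47: 6^1 ≡ 6, 6^2 ≡ 6² = 36, 6^4 ≡ 36² = 1296 ≡ 27, 6^8 ≡ 27² = 729 ≡ 24, 6^16 ≡ 24² = 576 ≡ 12, 6^32 ≡ 12² = 144 ≡ 3. Since 35 = 32 + 2 + 1, 6^35 ≡ 3·36·6: 3·36 = 108 ≡ 14, then 14·6 = 84 ≡ 37. So 6^35 ≡ 37 (mod 47).
Hence h⁻¹(6) = 37.

37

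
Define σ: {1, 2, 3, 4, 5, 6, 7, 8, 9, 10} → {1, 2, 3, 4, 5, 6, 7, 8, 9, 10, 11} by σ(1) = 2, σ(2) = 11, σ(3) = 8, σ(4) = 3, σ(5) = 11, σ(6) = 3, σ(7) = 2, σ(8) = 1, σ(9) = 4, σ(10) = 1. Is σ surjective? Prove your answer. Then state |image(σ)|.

No element maps to 5, so σ is not surjective.
The image of σ is {1, 2, 3, 4, 8, 11}, which has 6 elements.

6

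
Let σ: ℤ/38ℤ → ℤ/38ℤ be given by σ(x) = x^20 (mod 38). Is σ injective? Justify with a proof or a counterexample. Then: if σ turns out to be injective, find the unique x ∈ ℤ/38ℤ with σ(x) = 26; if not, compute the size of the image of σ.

σ(18): Repeated squaring mod 38: 18^1 ≡ 18, 18^2 ≡ 18² = 324 ≡ 20, 18^4 ≡ 20² = 400 ≡ 20, 18^8 ≡ 20² = 400 ≡ 20, 18^16 ≡ 20² = 400 ≡ 20. Since 20 = 16 + 4, 18^20 ≡ 20·20: 20·20 = 400 ≡ 20. So 18^20 ≡ 20 (mod 38).
σ(20): Repeated squaring mod 38: 20^1 ≡ 20, 20^2 ≡ 20² = 400 ≡ 20, 20^4 ≡ 20² = 400 ≡ 20, 20^8 ≡ 20² = 400 ≡ 20, 20^16 ≡ 20² = 400 ≡ 20. Since 20 = 16 + 4, 20^20 ≡ 20·20: 20·20 = 400 ≡ 20. So 20^20 ≡ 20 (mod 38).
So σ(18) = σ(20) = 20 while 18 ≠ 20, so σ is not injective.
Since σ is not injective, we determine |image(σ)|. Computing x^20 mod 38 for each x (by repeated squaring, reducing mod 38 at every step), the values σ(0), σ(1), …, σ(37) are: 0, 1, 4, 9, 16, 25, 36, 11, 26, 5, 24, 7, 30, 17, 6, 35, 28, 23, 20, 19, 20, 23, 28, 35, 6, 17, 30, 7, 24, 5, 26, 11, 36, 25, 16, 9, 4, 1.
The distinct values are {0, 1, 4, 5, 6, 7, 9, 11, 16, 17, 19, 20, 23, 24, 25, 26, 28, 30, 35, 36}; there are 20 of them.

20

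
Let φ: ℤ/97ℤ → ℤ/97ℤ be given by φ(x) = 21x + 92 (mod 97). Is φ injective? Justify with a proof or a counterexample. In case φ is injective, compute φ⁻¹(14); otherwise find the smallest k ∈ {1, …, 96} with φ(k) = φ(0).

24

Suppose φ(u) = φ(v) in ℤ/97ℤ. Then 21u + 92 ≡ 21v + 92 (mod 97), therefore 21(u − v) ≡ 0 (mod 97).
Since gcd(21, 97) = 1, 21 is invertible modulo 97, thus u − v ≡ 0 (mod 97), i.e. u = v.
So φ is injective.
We now compute 21⁻¹ mod 97 explicitly. Euclid's algorithm: 97 = 4·21 + 13, 21 = 1·13 + 8, 13 = 1·8 + 5, 8 = 1·5 + 3, 5 = 1·3 + 2, 3 = 1·2 + 1; back-substituting gives 1 = 37·21 − 8·97, so 21⁻¹ ≡ 37 (mod 97).
Since φ is injective, we compute φ⁻¹(14): solve 21x + 92 ≡ 14 (mod 97), i.e. 21x ≡ 19 (mod 97).
Multiplying by 21⁻¹ = 37 gives x ≡ 37·19 = 703 = 7·97 + 24 ≡ 24 (mod 97).
Check: φ(24) = 21·24 + 92 = 596 = 6·97 + 14 ≡ 14 (mod 97).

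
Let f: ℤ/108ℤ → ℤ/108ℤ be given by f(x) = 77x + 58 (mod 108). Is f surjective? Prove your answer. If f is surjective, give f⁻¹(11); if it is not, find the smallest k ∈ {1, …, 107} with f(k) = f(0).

Since gcd(77, 108) = 1, 77 is invertible modulo 108. Euclid's algorithm: 108 = 1·77 + 31, 77 = 2·31 + 15, 31 = 2·15 + 1; back-substituting gives 1 = 101·77 − 72·108, so 77⁻¹ ≡ 101 (mod 108).
For any y ∈ ℤ/108ℤ, x = 101(y − 58) mod 108 satisfies f(x) = 77·101(y − 58) + 58 ≡ y (since 77·101 ≡ 1 mod 108). So every y has a preimage.
So f is surjective.
Since f is surjective, we find f⁻¹(11): we need 77x ≡ 11 − 58 ≡ 61 (mod 108). Using 77⁻¹ = 101: x ≡ 101·61 = 6161 = 57·108 + 5, so x = 5.
Check: f(5) = 77·5 + 58 = 443 = 4·108 + 11 ≡ 11 (mod 108).

5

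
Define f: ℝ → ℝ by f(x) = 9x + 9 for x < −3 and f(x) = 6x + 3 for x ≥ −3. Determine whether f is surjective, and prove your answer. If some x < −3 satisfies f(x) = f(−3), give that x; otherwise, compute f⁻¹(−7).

-5/3

Both pieces are strictly increasing (slopes 9 and 6), so each is injective on its own interval.
The left piece maps (−∞, −3) onto (−∞, −18); the right piece maps [−3, ∞) onto [−15, ∞).
The union (−∞, −18) ∪ [−15, ∞) omits the interval between −18 and −15; in particular −18 has no preimage. So f is not surjective.
Because the two images are disjoint, no x < −3 has f(x) = f(−3), so we compute f⁻¹(−7): −7 lies in [−15, ∞), so solve 6x + 3 = −7: x = (−7 − 3)/6 = −5/3.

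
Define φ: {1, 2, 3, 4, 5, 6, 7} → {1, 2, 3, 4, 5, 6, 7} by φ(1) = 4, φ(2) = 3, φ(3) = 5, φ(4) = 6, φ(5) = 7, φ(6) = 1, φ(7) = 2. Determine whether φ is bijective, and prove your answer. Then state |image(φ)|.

7

The values 4, 3, 5, 6, 7, 1, 2 are a permutation of {1, 2, 3, 4, 5, 6, 7}: each element appears exactly once.
So φ is injective and surjective, hence bijective.
The image of φ is {1, 2, 3, 4, 5, 6, 7}, which has 7 elements.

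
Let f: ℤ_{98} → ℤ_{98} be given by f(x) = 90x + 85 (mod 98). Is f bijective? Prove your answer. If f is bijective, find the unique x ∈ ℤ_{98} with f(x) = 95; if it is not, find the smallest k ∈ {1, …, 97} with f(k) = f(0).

49

Recall that injectivity means: for all u, v in the domain, f(u) = f(v) implies u = v.
We have gcd(90, 98) = 2 > 1. Taking u = 0 and v = 49: f(0) = 85 and f(49) = 90·49 + 85 = 4495 ≡ 85 (mod 98).
So f(0) = f(49) while 0 ≠ 49, therefore f is not injective, hence not bijective.
Since f is not bijective, we find the least positive k with f(k) = f(0): this means 90k ≡ 0 (mod 98), i.e. 98 ∣ 90k. Since gcd(90, 98) = 2, dividing through by 2 this holds exactly when 49 ∣ 45k, and as gcd(45, 49) = 1, exactly when 49 ∣ k.
The smallest positive such k is 49.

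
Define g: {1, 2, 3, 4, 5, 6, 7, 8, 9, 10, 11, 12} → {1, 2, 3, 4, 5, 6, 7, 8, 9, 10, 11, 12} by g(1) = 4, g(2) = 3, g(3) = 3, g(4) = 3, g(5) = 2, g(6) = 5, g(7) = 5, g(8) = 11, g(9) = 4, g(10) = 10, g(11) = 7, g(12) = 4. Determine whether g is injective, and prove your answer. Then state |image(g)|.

g(2) = 3 = g(3) with 2 ≠ 3, so g is not injective.
The image of g is {2, 3, 4, 5, 7, 10, 11}, which has 7 elements.

7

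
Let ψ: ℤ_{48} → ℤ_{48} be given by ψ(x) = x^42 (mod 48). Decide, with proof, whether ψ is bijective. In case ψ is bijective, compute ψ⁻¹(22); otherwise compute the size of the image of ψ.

6

ψ(2): Repeated squaring mod 48: 2^1 ≡ 2, 2^2 ≡ 2² = 4, 2^4 ≡ 4² = 16, 2^8 ≡ 16² = 256 ≡ 16, 2^16 ≡ 16² = 256 ≡ 16, 2^32 ≡ 16² = 256 ≡ 16. Since 42 = 32 + 8 + 2, 2^42 ≡ 16·16·4: 16·16 = 256 ≡ 16, then 16·4 = 64 ≡ 16. So 2^42 ≡ 16 (mod 48).
ψ(4): Repeated squaring mod 48: 4^1 ≡ 4, 4^2 ≡ 4² = 16, 4^4 ≡ 16² = 256 ≡ 16, 4^8 ≡ 16² = 256 ≡ 16, 4^16 ≡ 16² = 256 ≡ 16, 4^32 ≡ 16² = 256 ≡ 16. Since 42 = 32 + 8 + 2, 4^42 ≡ 16·16·16: 16·16 = 256 ≡ 16, then 16·16 = 256 ≡ 16. So 4^42 ≡ 16 (mod 48).
So ψ(2) = ψ(4) = 16 while 2 ≠ 4, thus ψ is not injective, hence not bijective.
Since ψ is not bijective, we determine |image(ψ)|. Computing x^42 mod 48 for each x (by repeated squaring, reducing mod 48 at every step), the values ψ(0), ψ(1), …, ψ(47) are: 0, 1, 16, 9, 16, 25, 0, 1, 16, 33, 16, 25, 0, 25, 16, 33, 16, 1, 0, 25, 16, 9, 16, 1, 0, 1, 16, 9, 16, 25, 0, 1, 16, 33, 16, 25, 0, 25, 16, 33, 16, 1, 0, 25, 16, 9, 16, 1.
The distinct values are {0, 1, 9, 16, 25, 33}; there are 6 of them.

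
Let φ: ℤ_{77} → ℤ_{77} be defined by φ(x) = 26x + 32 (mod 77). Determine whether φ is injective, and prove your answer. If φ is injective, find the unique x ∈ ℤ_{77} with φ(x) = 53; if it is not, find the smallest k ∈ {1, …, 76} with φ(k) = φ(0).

Suppose φ(s) = φ(t) in ℤ_{77}. Then 26s + 32 ≡ 26t + 32 (mod 77), hence 26(s − t) ≡ 0 (mod 77).
Since gcd(26, 77) = 1, 26 is invertible modulo 77, so s − t ≡ 0 (mod 77), i.e. s = t.
Hence φ is injective.
We now compute 26⁻¹ mod 77 explicitly. Euclid's algorithm: 77 = 2·26 + 25, 26 = 1·25 + 1; back-substituting gives 1 = 3·26 − 1·77, so 26⁻¹ ≡ 3 (mod 77).
Since φ is injective, we compute φ⁻¹(53): solve 26x + 32 ≡ 53 (mod 77), i.e. 26x ≡ 21 (mod 77).
Multiplying by 26⁻¹ = 3 gives x ≡ 3·21 = 63 ≡ 63 (mod 77).
Check: φ(63) = 26·63 + 32 = 1670 = 21·77 + 53 ≡ 53 (mod 77).

63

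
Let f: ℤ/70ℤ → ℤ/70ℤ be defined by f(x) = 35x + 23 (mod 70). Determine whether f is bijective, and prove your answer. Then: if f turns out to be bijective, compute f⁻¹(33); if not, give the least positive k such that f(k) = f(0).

We have gcd(35, 70) = 35 > 1. Taking u = 0 and v = 2: f(0) = 23 and f(2) = 35·2 + 23 = 93 ≡ 23 (mod 70).
So f(0) = f(2) while 0 ≠ 2, hence f is not injective, hence not bijective.
Since f is not bijective, we find the least positive k with f(k) = f(0): this means 35k ≡ 0 (mod 70), i.e. 70 ∣ 35k. Since gcd(35, 70) = 35, dividing through by 35 this holds exactly when 2 ∣ k.
The smallest positive such k is 2.

2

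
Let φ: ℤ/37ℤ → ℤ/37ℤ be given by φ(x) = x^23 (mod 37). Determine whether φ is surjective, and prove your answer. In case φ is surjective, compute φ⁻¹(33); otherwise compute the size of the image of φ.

Since 37 is prime, the nonzero elements of ℤ/37ℤ form a cyclic group of order 36.
As gcd(23, 36) = 1, raising to the 23rd power is a bijection on this group: if a^23 ≡ b^23 then (ab^{−1})^23 = 1, and the only element of order dividing gcd(23, 36) = 1 is 1, so a = b.
With φ(0) = 0 this makes φ injective on all of ℤ/37ℤ, hence bijective (finite equal-size domain and codomain). In particular φ is surjective.
Since φ is surjective, we find the preimage of 33. The inverse of x ↦ x^23 on (ℤ/37ℤ)^× is x ↦ x^11, because 23·11 = 253 = 7·36 + 1 ≡ 1 (mod 36) and x^{36} = 1 for x ≠ 0 (Fermat). So φ⁻¹(33) = 33^11 mod 37.
Repeated squaring mod 37: 33^1 ≡ 33, 33^2 ≡ 33² = 1089 ≡ 16, 33^4 ≡ 16² = 256 ≡ 34, 33^8 ≡ 34² = 1156 ≡ 9. Since 11 = 8 + 2 + 1, 33^11 ≡ 9·16·33: 9·16 = 144 ≡ 33, then 33·33 = 1089 ≡ 16. So 33^11 ≡ 16 (mod 37).
Hence φ⁻¹(33) = 16.

16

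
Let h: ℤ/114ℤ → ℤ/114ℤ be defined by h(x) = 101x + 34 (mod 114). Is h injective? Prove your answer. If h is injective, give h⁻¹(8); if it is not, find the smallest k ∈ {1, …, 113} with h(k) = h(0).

Recall that injectivity means: for all x_1, x_2 in the domain, h(x_1) = h(x_2) implies x_1 = x_2.
If h(x_1) = h(x_2), then 101x_1 ≡ 101x_2 (mod 114). Because gcd(101, 114) = 1, we may cancel 101 to get x_1 ≡ x_2 (mod 114).
So h is injective.
We now compute 101⁻¹ mod 114 explicitly. Euclid's algorithm: 114 = 1·101 + 13, 101 = 7·13 + 10, 13 = 1·10 + 3, 10 = 3·3 + 1; back-substituting gives 1 = 35·101 − 31·114, so 101⁻¹ ≡ 35 (mod 114).
Since h is injective, we find h⁻¹(8): we need 101x ≡ 8 − 34 ≡ 88 (mod 114). Using 101⁻¹ = 35: x ≡ 35·88 = 3080 = 27·114 + 2, so x = 2.
Check: h(2) = 101·2 + 34 = 236 = 2·114 + 8 ≡ 8 (mod 114).

2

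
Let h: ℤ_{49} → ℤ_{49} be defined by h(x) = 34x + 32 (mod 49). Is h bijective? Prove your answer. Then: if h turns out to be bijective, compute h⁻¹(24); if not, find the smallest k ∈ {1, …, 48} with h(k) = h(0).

By definition, h is injective if h(s) = h(t) implies s = t.
If h(s) = h(t), then 34s ≡ 34t (mod 49). Because gcd(34, 49) = 1, we may cancel 34 to get s ≡ t (mod 49).
We now compute 34⁻¹ mod 49 explicitly. Euclid's algorithm: 49 = 1·34 + 15, 34 = 2·15 + 4, 15 = 3·4 + 3, 4 = 1·3 + 1; back-substituting gives 1 = 13·34 − 9·49, so 34⁻¹ ≡ 13 (mod 49).
Then y ↦ 13(y − 32) is a two-sided inverse to h, so every y ∈ ℤ_{49} has a preimage.
Hence h is bijective.
Since h is bijective, we compute h⁻¹(24): solve 34x + 32 ≡ 24 (mod 49), i.e. 34x ≡ 41 (mod 49).
Multiplying by 34⁻¹ = 13 gives x ≡ 13·41 = 533 = 10·49 + 43 ≡ 43 (mod 49).
Check: h(43) = 34·43 + 32 = 1494 = 30·49 + 24 ≡ 24 (mod 49).

43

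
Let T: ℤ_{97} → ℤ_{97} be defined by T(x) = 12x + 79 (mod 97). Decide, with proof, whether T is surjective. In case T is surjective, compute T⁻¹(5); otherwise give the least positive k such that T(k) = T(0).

Since gcd(12, 97) = 1, 12 is invertible modulo 97. Euclid's algorithm: 97 = 8·12 + 1; back-substituting gives 1 = 89·12 − 11·97, so 12⁻¹ ≡ 89 (mod 97).
For any y ∈ ℤ_{97}, x = 89(y − 79) mod 97 satisfies T(x) = 12·89(y − 79) + 79 ≡ y (since 12·89 ≡ 1 mod 97). So every y has a preimage.
So T is surjective.
Since T is surjective, we compute T⁻¹(5): solve 12x + 79 ≡ 5 (mod 97), i.e. 12x ≡ 23 (mod 97).
Multiplying by 12⁻¹ = 89 gives x ≡ 89·23 = 2047 = 21·97 + 10 ≡ 10 (mod 97).
Check: T(10) = 12·10 + 79 = 199 = 2·97 + 5 ≡ 5 (mod 97).

10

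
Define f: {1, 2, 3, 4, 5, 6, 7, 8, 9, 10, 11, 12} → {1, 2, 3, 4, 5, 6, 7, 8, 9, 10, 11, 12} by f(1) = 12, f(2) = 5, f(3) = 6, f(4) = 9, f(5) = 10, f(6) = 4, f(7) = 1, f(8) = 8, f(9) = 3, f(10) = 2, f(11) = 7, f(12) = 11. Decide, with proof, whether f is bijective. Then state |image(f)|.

The values 12, 5, 6, 9, 10, 4, 1, 8, 3, 2, 7, 11 are a permutation of {1, 2, 3, 4, 5, 6, 7, 8, 9, 10, 11, 12}: each element appears exactly once.
So f is injective and surjective, hence bijective.
The image of f is {1, 2, 3, 4, 5, 6, 7, 8, 9, 10, 11, 12}, which has 12 elements.

12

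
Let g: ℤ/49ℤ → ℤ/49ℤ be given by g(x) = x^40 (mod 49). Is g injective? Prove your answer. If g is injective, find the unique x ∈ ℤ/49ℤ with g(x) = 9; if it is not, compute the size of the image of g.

22

g(0) = 0^40 = 0.
g(7): Repeated squaring mod 49: 7^1 ≡ 7, 7^2 ≡ 7² = 49 ≡ 0, 7^4 ≡ 0² = 0, 7^8 ≡ 0² = 0, 7^16 ≡ 0² = 0, 7^32 ≡ 0² = 0. Since 40 = 32 + 8, 7^40 ≡ 0·0: 0·0 = 0. So 7^40 ≡ 0 (mod 49).
So g(0) = g(7) = 0 while 0 ≠ 7, so g is not injective.
Since g is not injective, we determine |image(g)|. Computing x^40 mod 49 for each x (by repeated squaring, reducing mod 49 at every step), the values g(0), g(1), …, g(48) are: 0, 1, 37, 11, 46, 2, 15, 0, 36, 23, 25, 32, 16, 29, 0, 22, 9, 39, 18, 30, 43, 0, 8, 44, 4, 4, 44, 8, 0, 43, 30, 18, 39, 9, 22, 0, 29, 16, 32, 25, 23, 36, 0, 15, 2, 46, 11, 37, 1.
The distinct values are {0, 1, 2, 4, 8, 9, 11, 15, 16, 18, 22, 23, 25, 29, 30, 32, 36, 37, 39, 43, 44, 46}; there are 22 of them.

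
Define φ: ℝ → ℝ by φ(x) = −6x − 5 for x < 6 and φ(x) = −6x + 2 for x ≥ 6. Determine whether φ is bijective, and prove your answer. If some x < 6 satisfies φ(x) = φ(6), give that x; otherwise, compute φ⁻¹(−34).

29/6

Both pieces are strictly decreasing (slopes −6 and −6), so each is injective on its own interval.
The left piece maps (−∞, 6) onto (−41, ∞); the right piece maps [6, ∞) onto (−∞, −34].
These images overlap. In particular φ(6) = −34 (right piece), and solving −6x − 5 = −34 on the left piece gives x = 29/6 < 6.
So φ(29/6) = φ(6) with 29/6 ≠ 6, and φ is not injective, hence not bijective. This x = 29/6 is the requested value below 6.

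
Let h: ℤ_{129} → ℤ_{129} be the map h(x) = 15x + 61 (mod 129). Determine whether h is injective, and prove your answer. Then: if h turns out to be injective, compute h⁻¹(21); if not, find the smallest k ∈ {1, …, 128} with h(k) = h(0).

43

Recall that h is injective if h(x_1) = h(x_2) implies x_1 = x_2.
We have gcd(15, 129) = 3 > 1. Taking x_1 = 0 and x_2 = 43: h(0) = 61 and h(43) = 15·43 + 61 = 706 ≡ 61 (mod 129).
So h(0) = h(43) while 0 ≠ 43, hence h is not injective.
Since h is not injective, we find the least positive k with h(k) = h(0): this means 15k ≡ 0 (mod 129), i.e. 129 ∣ 15k. Since gcd(15, 129) = 3, dividing through by 3 this holds exactly when 43 ∣ 5k, and as gcd(5, 43) = 1, exactly when 43 ∣ k.
The smallest positive such k is 43.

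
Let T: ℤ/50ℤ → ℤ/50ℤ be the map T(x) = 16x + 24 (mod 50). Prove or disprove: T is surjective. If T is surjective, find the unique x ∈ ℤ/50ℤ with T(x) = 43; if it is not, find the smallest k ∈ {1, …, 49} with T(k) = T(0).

Since gcd(16, 50) = 2, we have 16x ≡ 0 (mod 2) for all x, so T(x) ≡ 0 (mod 2).
But 1 ≢ 0 (mod 2), so 1 ∈ ℤ/50ℤ has no preimage. Hence T is not surjective.
Since T is not surjective, we find the least positive k with T(k) = T(0): this means 16k ≡ 0 (mod 50), i.e. 50 ∣ 16k. Since gcd(16, 50) = 2, dividing through by 2 this holds exactly when 25 ∣ 8k, and as gcd(8, 25) = 1, exactly when 25 ∣ k.
The smallest positive such k is 25.

25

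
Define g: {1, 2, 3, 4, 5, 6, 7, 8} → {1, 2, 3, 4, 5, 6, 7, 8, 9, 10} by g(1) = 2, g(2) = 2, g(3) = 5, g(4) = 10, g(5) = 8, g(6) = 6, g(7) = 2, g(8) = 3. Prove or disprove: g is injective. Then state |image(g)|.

g(1) = 2 = g(2) with 1 ≠ 2, so g is not injective.
The image of g is {2, 3, 5, 6, 8, 10}, which has 6 elements.

6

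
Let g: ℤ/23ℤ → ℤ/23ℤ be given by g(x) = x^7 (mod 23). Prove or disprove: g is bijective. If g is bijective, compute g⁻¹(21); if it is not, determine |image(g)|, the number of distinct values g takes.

Since 23 is prime, the nonzero elements of ℤ/23ℤ form a cyclic group of order 22.
As gcd(7, 22) = 1, raising to the 7th power is a bijection on this group: if s^7 ≡ t^7 then (st^{−1})^7 = 1, and the only element of order dividing gcd(7, 22) = 1 is 1, so s = t.
With g(0) = 0 this makes g injective on all of ℤ/23ℤ, hence bijective (finite equal-size domain and codomain). In particular g is bijective.
Since g is bijective, we find the preimage of 21. The inverse of x ↦ x^7 on (ℤ/23ℤ)^× is x ↦ x^19, because 7·19 = 133 = 6·22 + 1 ≡ 1 (mod 22) and x^{22} = 1 for x ≠ 0 (Fermat). So g⁻¹(21) = 21^19 mod 23.
Repeated squaring mod 23: 21^1 ≡ 21, 21^2 ≡ 21² = 441 ≡ 4, 21^4 ≡ 4² = 16, 21^8 ≡ 16² = 256 ≡ 3, 21^16 ≡ 3² = 9. Since 19 = 16 + 2 + 1, 21^19 ≡ 9·4·21: 9·4 = 36 ≡ 13, then 13·21 = 273 ≡ 20. So 21^19 ≡ 20 (mod 23).
Hence g⁻¹(21) = 20.

20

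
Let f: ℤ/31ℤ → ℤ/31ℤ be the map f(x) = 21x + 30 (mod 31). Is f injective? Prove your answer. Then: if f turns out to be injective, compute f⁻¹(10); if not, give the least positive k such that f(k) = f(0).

2

Suppose f(s) = f(t) in ℤ/31ℤ. Then 21s + 30 ≡ 21t + 30 (mod 31), hence 21(s − t) ≡ 0 (mod 31).
Since gcd(21, 31) = 1, 21 is invertible modulo 31, hence s − t ≡ 0 (mod 31), i.e. s = t.
Thus f is injective.
We now compute 21⁻¹ mod 31 explicitly. Euclid's algorithm: 31 = 1·21 + 10, 21 = 2·10 + 1; back-substituting gives 1 = 3·21 − 2·31, so 21⁻¹ ≡ 3 (mod 31).
Since f is injective, we compute f⁻¹(10): solve 21x + 30 ≡ 10 (mod 31), i.e. 21x ≡ 11 (mod 31).
Multiplying by 21⁻¹ = 3 gives x ≡ 3·11 = 33 = 1·31 + 2 ≡ 2 (mod 31).
Check: f(2) = 21·2 + 30 = 72 = 2·31 + 10 ≡ 10 (mod 31).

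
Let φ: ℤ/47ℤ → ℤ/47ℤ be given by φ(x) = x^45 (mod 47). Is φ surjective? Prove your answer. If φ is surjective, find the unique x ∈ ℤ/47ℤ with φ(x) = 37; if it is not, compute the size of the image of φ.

14

Since 47 is prime, the nonzero elements of ℤ/47ℤ form a cyclic group of order 46.
As gcd(45, 46) = 1, raising to the 45th power is a bijection on this group: if x_1^45 ≡ x_2^45 then (x_1x_2^{−1})^45 = 1, and the only element of order dividing gcd(45, 46) = 1 is 1, so x_1 = x_2.
With φ(0) = 0 this makes φ injective on all of ℤ/47ℤ, hence bijective (finite equal-size domain and codomain). In particular φ is surjective.
Since φ is surjective, we find the preimage of 37. The inverse of x ↦ x^45 on (ℤ/47ℤ)^× is x ↦ x^45, because 45·45 = 2025 = 44·46 + 1 ≡ 1 (mod 46) and x^{46} = 1 for x ≠ 0 (Fermat). So φ⁻¹(37) = 37^45 mod 47.
Repeated squaring mod 47: 37^1 ≡ 37, 37^2 ≡ 37² = 1369 ≡ 6, 37^4 ≡ 6² = 36, 37^8 ≡ 36² = 1296 ≡ 27, 37^16 ≡ 27² = 729 ≡ 24, 37^32 ≡ 24² = 576 ≡ 12. Since 45 = 32 + 8 + 4 + 1, 37^45 ≡ 12·27·36·37: 12·27 = 324 ≡ 42, then 42·36 = 1512 ≡ 8, then 8·37 = 296 ≡ 14. So 37^45 ≡ 14 (mod 47).
Hence φ⁻¹(37) = 14.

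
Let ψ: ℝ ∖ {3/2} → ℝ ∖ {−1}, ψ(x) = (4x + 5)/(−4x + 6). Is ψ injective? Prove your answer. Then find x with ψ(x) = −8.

53/28

Suppose ψ(u) = ψ(v). Cross-multiplying: (4u + 5)(−4v + 6) = (4v + 5)(−4u + 6).
Expanding both sides and cancelling the symmetric terms leaves 44·(u − v) = 0. Since 44 ≠ 0, u = v. Therefore ψ is injective.
Solving ψ(x) = −8: cross-multiplying gives 4x + 5 = −8(−4x + 6), which rearranges to −28x = −53, so x = 53/28.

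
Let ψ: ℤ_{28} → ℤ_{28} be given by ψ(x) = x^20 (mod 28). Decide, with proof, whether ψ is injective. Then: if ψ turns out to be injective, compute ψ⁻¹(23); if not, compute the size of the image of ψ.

ψ(6): Repeated squaring mod 28: 6^1 ≡ 6, 6^2 ≡ 6² = 36 ≡ 8, 6^4 ≡ 8² = 64 ≡ 8, 6^8 ≡ 8² = 64 ≡ 8, 6^16 ≡ 8² = 64 ≡ 8. Since 20 = 16 + 4, 6^20 ≡ 8·8: 8·8 = 64 ≡ 8. So 6^20 ≡ 8 (mod 28).
ψ(8): Repeated squaring mod 28: 8^1 ≡ 8, 8^2 ≡ 8² = 64 ≡ 8, 8^4 ≡ 8² = 64 ≡ 8, 8^8 ≡ 8² = 64 ≡ 8, 8^16 ≡ 8² = 64 ≡ 8. Since 20 = 16 + 4, 8^20 ≡ 8·8: 8·8 = 64 ≡ 8. So 8^20 ≡ 8 (mod 28).
So ψ(6) = ψ(8) = 8 while 6 ≠ 8, so ψ is not injective.
Since ψ is not injective, we determine |image(ψ)|. Computing x^20 mod 28 for each x (by repeated squaring, reducing mod 28 at every step), the values ψ(0), ψ(1), …, ψ(27) are: 0, 1, 4, 9, 16, 25, 8, 21, 8, 25, 16, 9, 4, 1, 0, 1, 4, 9, 16, 25, 8, 21, 8, 25, 16, 9, 4, 1.
The distinct values are {0, 1, 4, 8, 9, 16, 21, 25}; there are 8 of them.

8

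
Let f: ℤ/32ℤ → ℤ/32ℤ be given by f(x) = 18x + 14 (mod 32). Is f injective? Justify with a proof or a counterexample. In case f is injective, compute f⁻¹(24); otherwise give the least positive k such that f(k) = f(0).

16

We have gcd(18, 32) = 2 > 1. Taking x_1 = 0 and x_2 = 16: f(0) = 14 and f(16) = 18·16 + 14 = 302 ≡ 14 (mod 32).
So f(0) = f(16) while 0 ≠ 16, so f is not injective.
Since f is not injective, we find the least positive k with f(k) = f(0): this means 18k ≡ 0 (mod 32), i.e. 32 ∣ 18k. Since gcd(18, 32) = 2, dividing through by 2 this holds exactly when 16 ∣ 9k, and as gcd(9, 16) = 1, exactly when 16 ∣ k.
The smallest positive such k is 16.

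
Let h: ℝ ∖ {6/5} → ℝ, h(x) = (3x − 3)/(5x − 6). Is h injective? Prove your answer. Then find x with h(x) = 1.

Suppose h(x_1) = h(x_2). Cross-multiplying: (3x_1 − 3)(5x_2 − 6) = (3x_2 − 3)(5x_1 − 6).
Expanding both sides and cancelling the symmetric terms leaves −3·(x_1 − x_2) = 0. Since −3 ≠ 0, x_1 = x_2. So h is injective.
Solving h(x) = 1: cross-multiplying gives 3x − 3 = 1(5x − 6), which rearranges to −2x = −3, so x = 3/2.

3/2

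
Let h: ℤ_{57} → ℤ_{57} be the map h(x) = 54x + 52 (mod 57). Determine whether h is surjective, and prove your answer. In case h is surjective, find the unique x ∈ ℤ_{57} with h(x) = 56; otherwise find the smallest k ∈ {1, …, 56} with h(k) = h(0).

19

Since gcd(54, 57) = 3, we have 54x ≡ 0 (mod 3) for all x, so h(x) ≡ 1 (mod 3).
But 0 ≢ 1 (mod 3), so 0 ∈ ℤ_{57} has no preimage. Therefore h is not surjective.
Since h is not surjective, we find the least positive k with h(k) = h(0): this means 54k ≡ 0 (mod 57), i.e. 57 ∣ 54k. Since gcd(54, 57) = 3, dividing through by 3 this holds exactly when 19 ∣ 18k, and as gcd(18, 19) = 1, exactly when 19 ∣ k.
The smallest positive such k is 19.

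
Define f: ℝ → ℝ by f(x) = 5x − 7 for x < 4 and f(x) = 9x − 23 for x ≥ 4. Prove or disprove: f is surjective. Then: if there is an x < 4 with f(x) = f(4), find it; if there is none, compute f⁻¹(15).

38/9

Both pieces are strictly increasing (slopes 5 and 9), so each is injective on its own interval.
The left piece maps (−∞, 4) onto (−∞, 13); the right piece maps [4, ∞) onto [13, ∞).
These images together cover ℝ, so f is surjective.
Because the two images are disjoint, no x < 4 has f(x) = f(4), so we compute f⁻¹(15): 15 lies in [13, ∞), so solve 9x − 23 = 15: x = (15 + 23)/9 = 38/9.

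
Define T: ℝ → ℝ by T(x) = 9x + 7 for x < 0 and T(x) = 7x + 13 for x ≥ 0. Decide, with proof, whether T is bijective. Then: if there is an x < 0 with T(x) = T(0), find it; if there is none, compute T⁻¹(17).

4/7

Both pieces are strictly increasing (slopes 9 and 7), so each is injective on its own interval.
The left piece maps (−∞, 0) onto (−∞, 7); the right piece maps [0, ∞) onto [13, ∞).
The images leave a gap (7 has no preimage), so T is not surjective, hence not bijective.
Because the two images are disjoint, no x < 0 has T(x) = T(0), so we compute T⁻¹(17): 17 lies in [13, ∞), so solve 7x + 13 = 17: x = (17 − 13)/7 = 4/7.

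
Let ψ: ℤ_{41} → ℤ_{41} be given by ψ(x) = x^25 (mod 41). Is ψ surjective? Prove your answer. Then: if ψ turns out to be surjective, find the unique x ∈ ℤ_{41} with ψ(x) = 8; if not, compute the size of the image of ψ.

9

ψ(3): Repeated squaring mod 41: 3^1 ≡ 3, 3^2 ≡ 3² = 9, 3^4 ≡ 9² = 81 ≡ 40, 3^8 ≡ 40² = 1600 ≡ 1, 3^16 ≡ 1² = 1. Since 25 = 16 + 8 + 1, 3^25 ≡ 1·1·3: 1·1 = 1, then 1·3 = 3. So 3^25 ≡ 3 (mod 41).
ψ(7): Repeated squaring mod 41: 7^1 ≡ 7, 7^2 ≡ 7² = 49 ≡ 8, 7^4 ≡ 8² = 64 ≡ 23, 7^8 ≡ 23² = 529 ≡ 37, 7^16 ≡ 37² = 1369 ≡ 16. Since 25 = 16 + 8 + 1, 7^25 ≡ 16·37·7: 16·37 = 592 ≡ 18, then 18·7 = 126 ≡ 3. So 7^25 ≡ 3 (mod 41).
So ψ(3) = ψ(7) = 3 while 3 ≠ 7, hence ψ is not injective.
A non-injective map from the 41-element set ℤ_{41} to itself takes at most 40 distinct values, so it cannot be surjective. Therefore ψ is not surjective.
Since ψ is not surjective, we determine |image(ψ)|. Computing x^25 mod 41 for each x (by repeated squaring, reducing mod 41 at every step), the values ψ(0), ψ(1), …, ψ(40) are: 0, 1, 32, 3, 40, 9, 14, 3, 9, 9, 1, 38, 38, 3, 14, 27, 1, 14, 1, 14, 32, 9, 27, 40, 27, 40, 14, 27, 38, 3, 3, 40, 32, 32, 38, 27, 32, 1, 38, 9, 40.
The distinct values are {0, 1, 3, 9, 14, 27, 32, 38, 40}; there are 9 of them.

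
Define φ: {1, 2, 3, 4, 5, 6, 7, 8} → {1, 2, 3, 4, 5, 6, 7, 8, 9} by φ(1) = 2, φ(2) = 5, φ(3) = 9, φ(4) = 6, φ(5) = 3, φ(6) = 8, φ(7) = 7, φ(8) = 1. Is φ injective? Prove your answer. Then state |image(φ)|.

8

The values φ(1), …, φ(8) are 2, 5, 9, 6, 3, 8, 7, 1 — all distinct.
So φ(u) = φ(v) only when u = v, and φ is injective.
The image of φ is {1, 2, 3, 5, 6, 7, 8, 9}, which has 8 elements.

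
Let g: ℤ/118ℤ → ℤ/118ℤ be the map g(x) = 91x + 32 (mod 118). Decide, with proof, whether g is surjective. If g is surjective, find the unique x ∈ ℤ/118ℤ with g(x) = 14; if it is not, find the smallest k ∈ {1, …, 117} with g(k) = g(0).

40

Since gcd(91, 118) = 1, 91 is invertible modulo 118. Euclid's algorithm: 118 = 1·91 + 27, 91 = 3·27 + 10, 27 = 2·10 + 7, 10 = 1·7 + 3, 7 = 2·3 + 1; back-substituting gives 1 = 83·91 − 64·118, so 91⁻¹ ≡ 83 (mod 118).
Then y ↦ 83(y − 32) is a two-sided inverse to g, so every y ∈ ℤ/118ℤ has a preimage.
Therefore g is surjective.
Since g is surjective, we find g⁻¹(14): we need 91x ≡ 14 − 32 ≡ 100 (mod 118). Using 91⁻¹ = 83: x ≡ 83·100 = 8300 = 70·118 + 40, so x = 40.
Check: g(40) = 91·40 + 32 = 3672 = 31·118 + 14 ≡ 14 (mod 118).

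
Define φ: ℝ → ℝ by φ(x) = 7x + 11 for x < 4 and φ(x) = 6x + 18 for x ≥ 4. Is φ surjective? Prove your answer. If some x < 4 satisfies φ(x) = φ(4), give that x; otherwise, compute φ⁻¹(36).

Both pieces are strictly increasing (slopes 7 and 6), so each is injective on its own interval.
The left piece maps (−∞, 4) onto (−∞, 39); the right piece maps [4, ∞) onto [42, ∞).
The union (−∞, 39) ∪ [42, ∞) omits the interval between 39 and 42; in particular 39 has no preimage. So φ is not surjective.
Because the two images are disjoint, no x < 4 has φ(x) = φ(4), so we compute φ⁻¹(36): 36 lies in (−∞, 39), so solve 7x + 11 = 36: x = (36 − 11)/7 = 25/7.

25/7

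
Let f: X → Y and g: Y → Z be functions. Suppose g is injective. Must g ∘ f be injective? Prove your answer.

not injective

No. Take X = {1, 2}, Y = Z = {1, 2, 3, 4, 5}, f(1) = f(2) = 1, and g = identity (injective).
Then (g ∘ f)(1) = (g ∘ f)(2) = 1 with 1 ≠ 2, so g ∘ f is not injective.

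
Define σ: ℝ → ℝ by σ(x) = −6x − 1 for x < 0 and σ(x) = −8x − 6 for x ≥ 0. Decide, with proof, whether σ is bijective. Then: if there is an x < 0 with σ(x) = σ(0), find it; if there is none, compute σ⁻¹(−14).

1

Both pieces are strictly decreasing (slopes −6 and −8), so each is injective on its own interval.
The left piece maps (−∞, 0) onto (−1, ∞); the right piece maps [0, ∞) onto (−∞, −6].
The images leave a gap (−1 has no preimage), so σ is not surjective, hence not bijective.
Because the two images are disjoint, no x < 0 has σ(x) = σ(0), so we compute σ⁻¹(−14): −14 lies in (−∞, −6], so solve −8x − 6 = −14: x = (−14 + 6)/(−8) = 1.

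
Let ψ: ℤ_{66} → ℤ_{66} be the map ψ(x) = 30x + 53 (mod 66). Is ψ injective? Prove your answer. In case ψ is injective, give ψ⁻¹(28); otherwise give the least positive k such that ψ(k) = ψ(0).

We have gcd(30, 66) = 6 > 1. Taking a = 0 and b = 11: ψ(0) = 53 and ψ(11) = 30·11 + 53 = 383 ≡ 53 (mod 66).
So ψ(0) = ψ(11) while 0 ≠ 11, therefore ψ is not injective.
Since ψ is not injective, we find the least positive k with ψ(k) = ψ(0): this means 30k ≡ 0 (mod 66), i.e. 66 ∣ 30k. Since gcd(30, 66) = 6, dividing through by 6 this holds exactly when 11 ∣ 5k, and as gcd(5, 11) = 1, exactly when 11 ∣ k.
The smallest positive such k is 11.

11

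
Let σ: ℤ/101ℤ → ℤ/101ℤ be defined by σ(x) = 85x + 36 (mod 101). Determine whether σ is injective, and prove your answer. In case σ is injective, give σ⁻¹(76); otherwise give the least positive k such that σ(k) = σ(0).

By definition, injectivity means: for all s, t in the domain, σ(s) = σ(t) implies s = t.
If σ(s) = σ(t), then 85s ≡ 85t (mod 101). Because gcd(85, 101) = 1, we may cancel 85 to get s ≡ t (mod 101).
Thus σ is injective.
We now compute 85⁻¹ mod 101 explicitly. Euclid's algorithm: 101 = 1·85 + 16, 85 = 5·16 + 5, 16 = 3·5 + 1; back-substituting gives 1 = 82·85 − 69·101, so 85⁻¹ ≡ 82 (mod 101).
Since σ is injective, we find σ⁻¹(76): we need 85x ≡ 76 − 36 ≡ 40 (mod 101). Using 85⁻¹ = 82: x ≡ 82·40 = 3280 = 32·101 + 48, so x = 48.
Check: σ(48) = 85·48 + 36 = 4116 = 40·101 + 76 ≡ 76 (mod 101).

48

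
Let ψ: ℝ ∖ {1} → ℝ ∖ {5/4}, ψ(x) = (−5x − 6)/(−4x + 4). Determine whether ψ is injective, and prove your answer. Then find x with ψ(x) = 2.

Suppose ψ(x_1) = ψ(x_2). Cross-multiplying: (−5x_1 − 6)(−4x_2 + 4) = (−5x_2 − 6)(−4x_1 + 4).
Expanding both sides and cancelling the symmetric terms leaves −44·(x_1 − x_2) = 0. Since −44 ≠ 0, x_1 = x_2. Thus ψ is injective.
Solving ψ(x) = 2: cross-multiplying gives −5x − 6 = 2(−4x + 4), which rearranges to 3x = 14, so x = 14/3.

14/3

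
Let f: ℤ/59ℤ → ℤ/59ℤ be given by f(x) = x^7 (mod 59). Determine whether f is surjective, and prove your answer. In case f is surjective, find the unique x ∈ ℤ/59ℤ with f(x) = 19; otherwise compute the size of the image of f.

Since 59 is prime, the nonzero elements of ℤ/59ℤ form a cyclic group of order 58.
As gcd(7, 58) = 1, raising to the 7th power is a bijection on this group: if u^7 ≡ v^7 then (uv^{−1})^7 = 1, and the only element of order dividing gcd(7, 58) = 1 is 1, so u = v.
With f(0) = 0 this makes f injective on all of ℤ/59ℤ, hence bijective (finite equal-size domain and codomain). In particular f is surjective.
Since f is surjective, we find the preimage of 19. The inverse of x ↦ x^7 on (ℤ/59ℤ)^× is x ↦ x^25, because 7·25 = 175 = 3·58 + 1 ≡ 1 (mod 58) and x^{58} = 1 for x ≠ 0 (Fermat). So f⁻¹(19) = 19^25 mod 59.
Repeated squaring mod 59: 19^1 ≡ 19, 19^2 ≡ 19² = 361 ≡ 7, 19^4 ≡ 7² = 49, 19^8 ≡ 49² = 2401 ≡ 41, 19^16 ≡ 41² = 1681 ≡ 29. Since 25 = 16 + 8 + 1, 19^25 ≡ 29·41·19: 29·41 = 1189 ≡ 9, then 9·19 = 171 ≡ 53. So 19^25 ≡ 53 (mod 59).
Hence f⁻¹(19) = 53.

53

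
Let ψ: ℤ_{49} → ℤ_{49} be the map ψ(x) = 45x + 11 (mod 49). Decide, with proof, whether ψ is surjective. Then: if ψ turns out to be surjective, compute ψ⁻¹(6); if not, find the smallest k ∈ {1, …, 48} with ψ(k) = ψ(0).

38

Recall: surjectivity means every element of the codomain has a preimage under ψ.
Since gcd(45, 49) = 1, 45 is invertible modulo 49. Euclid's algorithm: 49 = 1·45 + 4, 45 = 11·4 + 1; back-substituting gives 1 = 12·45 − 11·49, so 45⁻¹ ≡ 12 (mod 49).
For any y ∈ ℤ_{49}, x = 12(y − 11) mod 49 satisfies ψ(x) = 45·12(y − 11) + 11 ≡ y (since 45·12 ≡ 1 mod 49). So every y has a preimage.
Therefore ψ is surjective.
Since ψ is surjective, we compute ψ⁻¹(6): solve 45x + 11 ≡ 6 (mod 49), i.e. 45x ≡ 44 (mod 49).
Multiplying by 45⁻¹ = 12 gives x ≡ 12·44 = 528 = 10·49 + 38 ≡ 38 (mod 49).
Check: ψ(38) = 45·38 + 11 = 1721 = 35·49 + 6 ≡ 6 (mod 49).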